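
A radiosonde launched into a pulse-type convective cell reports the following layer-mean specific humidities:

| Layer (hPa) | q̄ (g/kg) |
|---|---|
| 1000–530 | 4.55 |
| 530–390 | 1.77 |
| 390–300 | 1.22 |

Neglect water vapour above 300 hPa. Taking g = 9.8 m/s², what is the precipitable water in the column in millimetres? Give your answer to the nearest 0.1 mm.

PW ≈ 25.5 mm

Precipitable water is the column-integrated vapour mass per unit area: PW = (1/g) Σ q̄ Δp, with q in kg/kg and Δp in Pa (1 kg/m² of water = 1 mm).
Layer 1000–530 hPa: Δp = 470 hPa = 47000 Pa, q̄ = 0.00455 kg/kg → 0.00455 × 47000 / 9.8 = 21.82 mm
Layer 530–390 hPa: Δp = 140 hPa = 14000 Pa, q̄ = 0.00177 kg/kg → 0.00177 × 14000 / 9.8 = 2.53 mm
Layer 390–300 hPa: Δp = 90 hPa = 9000 Pa, q̄ = 0.00122 kg/kg → 0.00122 × 9000 / 9.8 = 1.12 mm
PW = 21.82 + 2.53 + 1.12 = 25.47 ≈ 25.5 mm.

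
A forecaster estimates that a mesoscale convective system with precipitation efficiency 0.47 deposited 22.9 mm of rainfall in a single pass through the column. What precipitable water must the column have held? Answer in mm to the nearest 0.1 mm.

PW ≈ 48.7 mm

PW = rainfall / ε = 22.9 / 0.47 = 48.7 mm.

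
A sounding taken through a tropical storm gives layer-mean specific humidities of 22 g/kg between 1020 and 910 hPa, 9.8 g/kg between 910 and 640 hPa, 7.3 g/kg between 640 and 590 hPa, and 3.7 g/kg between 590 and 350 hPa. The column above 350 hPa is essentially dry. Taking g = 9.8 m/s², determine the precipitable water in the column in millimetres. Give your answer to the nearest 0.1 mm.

Precipitable water is the column-integrated vapour mass per unit area: PW = (1/g) Σ q̄ Δp, with q in kg/kg and Δp in Pa (1 kg/m² of water = 1 mm).
Layer 1020–910 hPa: Δp = 110 hPa = 11000 Pa, q̄ = 0.022 kg/kg → 0.022 × 11000 / 9.8 = 24.69 mm
Layer 910–640 hPa: Δp = 270 hPa = 27000 Pa, q̄ = 0.0098 kg/kg → 0.0098 × 27000 / 9.8 = 27.00 mm
Layer 640–590 hPa: Δp = 50 hPa = 5000 Pa, q̄ = 0.0073 kg/kg → 0.0073 × 5000 / 9.8 = 3.72 mm
Layer 590–350 hPa: Δp = 240 hPa = 24000 Pa, q̄ = 0.0037 kg/kg → 0.0037 × 24000 / 9.8 = 9.06 mm
PW = 24.69 + 27.00 + 3.72 + 9.06 = 64.47 ≈ 64.5 mm.

PW ≈ 64.5 mm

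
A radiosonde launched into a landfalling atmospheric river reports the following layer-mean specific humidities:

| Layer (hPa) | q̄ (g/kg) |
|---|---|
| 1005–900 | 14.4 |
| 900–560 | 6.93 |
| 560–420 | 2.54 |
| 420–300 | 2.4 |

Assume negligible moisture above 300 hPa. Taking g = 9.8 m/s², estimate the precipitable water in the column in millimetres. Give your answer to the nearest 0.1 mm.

Precipitable water is the column-integrated vapour mass per unit area: PW = (1/g) Σ q̄ Δp, with q in kg/kg and Δp in Pa (1 kg/m² of water = 1 mm).
Layer 1005–900 hPa: Δp = 105 hPa = 10500 Pa, q̄ = 0.0144 kg/kg → 0.0144 × 10500 / 9.8 = 15.43 mm
Layer 900–560 hPa: Δp = 340 hPa = 34000 Pa, q̄ = 0.00693 kg/kg → 0.00693 × 34000 / 9.8 = 24.04 mm
Layer 560–420 hPa: Δp = 140 hPa = 14000 Pa, q̄ = 0.00254 kg/kg → 0.00254 × 14000 / 9.8 = 3.63 mm
Layer 420–300 hPa: Δp = 120 hPa = 12000 Pa, q̄ = 0.0024 kg/kg → 0.0024 × 12000 / 9.8 = 2.94 mm
PW = 15.43 + 24.04 + 3.63 + 2.94 = 46.04 ≈ 46.0 mm.

PW ≈ 46.0 mm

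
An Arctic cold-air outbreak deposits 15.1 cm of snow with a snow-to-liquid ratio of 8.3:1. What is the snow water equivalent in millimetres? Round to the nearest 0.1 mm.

SWE = snow depth / ratio = 15.1 cm / 8.3 = 1.819 cm = 18.2 mm.

SWE ≈ 18.2 mm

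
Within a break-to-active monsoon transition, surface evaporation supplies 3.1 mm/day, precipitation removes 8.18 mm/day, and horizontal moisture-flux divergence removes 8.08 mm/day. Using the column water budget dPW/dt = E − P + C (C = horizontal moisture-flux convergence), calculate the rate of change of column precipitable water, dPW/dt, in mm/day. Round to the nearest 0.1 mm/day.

dPW/dt = E − P + C = 3.1 − 8.18 + (-8.08) = -13.2 mm/day.

dPW/dt ≈ -13.2 mm/day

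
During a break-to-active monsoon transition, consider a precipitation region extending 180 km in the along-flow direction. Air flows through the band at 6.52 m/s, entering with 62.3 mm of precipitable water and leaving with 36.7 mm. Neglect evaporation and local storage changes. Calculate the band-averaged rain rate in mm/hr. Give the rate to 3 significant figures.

Column moisture flux per unit crosswind length is F = V × PW.
Inflow: F_in = 6.52 × 62.3 = 406.196 mm·m/s
Outflow: F_out = 6.52 × 36.7 = 239.284 mm·m/s
Steady-state rate R = (F_in − F_out)/L = (406.196 − 239.284) / 180000 m = 9.273e-04 mm/s.
R = 9.273e-04 × 3600 = 3.34 mm/hr.

R ≈ 3.34 mm/hr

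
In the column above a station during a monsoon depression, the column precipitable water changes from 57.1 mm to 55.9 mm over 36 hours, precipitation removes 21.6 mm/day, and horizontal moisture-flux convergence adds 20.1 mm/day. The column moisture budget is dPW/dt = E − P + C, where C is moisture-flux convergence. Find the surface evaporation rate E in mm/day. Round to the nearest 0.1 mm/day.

dPW/dt = (55.9 − 57.1) mm / (36/24 day) = -0.800 mm/day.
E = dPW/dt + P − C = (-0.800) + 21.6 − (20.1) = 0.7 mm/day.

E ≈ 0.7 mm/day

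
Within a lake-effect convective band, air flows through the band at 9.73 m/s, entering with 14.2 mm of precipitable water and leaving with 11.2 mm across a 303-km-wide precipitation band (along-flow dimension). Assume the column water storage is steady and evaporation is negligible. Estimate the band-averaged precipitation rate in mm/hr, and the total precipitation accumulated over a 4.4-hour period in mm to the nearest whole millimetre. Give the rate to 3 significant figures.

Column moisture flux per unit crosswind length is F = V × PW.
Inflow: F_in = 9.73 × 14.2 = 138.166 mm·m/s
Outflow: F_out = 9.73 × 11.2 = 108.976 mm·m/s
Steady-state rate R = (F_in − F_out)/L = (138.166 − 108.976) / 303000 m = 9.634e-05 mm/s.
R = 9.634e-05 × 3600 = 0.347 mm/hr.
Over 4.4 h: total = 0.347 × 4.4 = 1.5268 ≈ 2 mm.

R ≈ 0.347 mm/hr; total ≈ 2 mm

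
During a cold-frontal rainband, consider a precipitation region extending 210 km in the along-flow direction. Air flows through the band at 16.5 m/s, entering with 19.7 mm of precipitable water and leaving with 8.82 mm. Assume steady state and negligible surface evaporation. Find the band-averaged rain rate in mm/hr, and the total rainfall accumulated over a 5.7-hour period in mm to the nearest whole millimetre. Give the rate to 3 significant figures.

R ≈ 3.08 mm/hr; total ≈ 18 mm

Column moisture flux per unit crosswind length is F = V × PW.
Inflow: F_in = 16.5 × 19.7 = 325.05 mm·m/s
Outflow: F_out = 16.5 × 8.82 = 145.53 mm·m/s
Steady-state rate R = (F_in − F_out)/L = (325.05 − 145.53) / 210000 m = 8.549e-04 mm/s.
R = 8.549e-04 × 3600 = 3.08 mm/hr.
Over 5.7 h: total = 3.08 × 5.7 = 17.556 ≈ 18 mm.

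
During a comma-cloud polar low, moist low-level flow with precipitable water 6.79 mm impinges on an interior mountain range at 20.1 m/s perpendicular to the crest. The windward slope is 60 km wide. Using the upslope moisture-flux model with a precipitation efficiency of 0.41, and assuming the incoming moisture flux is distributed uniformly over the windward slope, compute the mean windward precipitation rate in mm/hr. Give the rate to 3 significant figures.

R ≈ 3.36 mm/hr

Incoming column moisture flux per unit ridge length: F = V × PW = 20.1 × 6.79 = 136.479 mm·m/s.
Spread over the 60 km slope with efficiency ε = 0.41: R = ε·F/W = 0.41 × 136.479 / 60000 m = 9.326e-04 mm/s.
R = 9.326e-04 × 3600 = 3.36 mm/hr.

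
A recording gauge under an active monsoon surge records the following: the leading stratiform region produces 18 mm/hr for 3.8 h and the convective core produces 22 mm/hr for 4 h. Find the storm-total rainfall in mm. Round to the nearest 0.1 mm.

Total = Σ Rᵢ Δtᵢ = 18 × 3.8 + 22 × 4
      = 68.4 + 88 = 156.4 mm.

total ≈ 156.4 mm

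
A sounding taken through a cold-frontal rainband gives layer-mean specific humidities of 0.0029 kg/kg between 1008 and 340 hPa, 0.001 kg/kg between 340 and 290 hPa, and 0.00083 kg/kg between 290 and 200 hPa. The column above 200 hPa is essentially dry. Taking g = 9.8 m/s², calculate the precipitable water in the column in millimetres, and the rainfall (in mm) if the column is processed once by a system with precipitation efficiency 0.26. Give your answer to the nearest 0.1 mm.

PW ≈ 21.0 mm; rainfall ≈ 5.5 mm

Precipitable water is the column-integrated vapour mass per unit area: PW = (1/g) Σ q̄ Δp, with q in kg/kg and Δp in Pa (1 kg/m² of water = 1 mm).
Layer 1008–340 hPa: Δp = 668 hPa = 66800 Pa, q̄ = 0.0029 kg/kg → 0.0029 × 66800 / 9.8 = 19.77 mm
Layer 340–290 hPa: Δp = 50 hPa = 5000 Pa, q̄ = 0.001 kg/kg → 0.001 × 5000 / 9.8 = 0.51 mm
Layer 290–200 hPa: Δp = 90 hPa = 9000 Pa, q̄ = 0.00083 kg/kg → 0.00083 × 9000 / 9.8 = 0.76 mm
PW = 19.77 + 0.51 + 0.76 = 21.04 ≈ 21.0 mm.
Rainfall = ε × PW = 0.26 × 21.0 = 5.5 mm.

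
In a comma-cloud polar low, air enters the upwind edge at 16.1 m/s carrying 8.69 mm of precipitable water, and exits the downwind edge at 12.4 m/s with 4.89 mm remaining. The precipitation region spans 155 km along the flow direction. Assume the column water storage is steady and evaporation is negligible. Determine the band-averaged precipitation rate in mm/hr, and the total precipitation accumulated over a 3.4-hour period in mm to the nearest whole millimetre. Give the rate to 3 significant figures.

Column moisture flux per unit crosswind length is F = V × PW.
Inflow: F_in = 16.1 × 8.69 = 139.909 mm·m/s
Outflow: F_out = 12.4 × 4.89 = 60.636 mm·m/s
Steady-state rate R = (F_in − F_out)/L = (139.909 − 60.636) / 155000 m = 5.114e-04 mm/s.
R = 5.114e-04 × 3600 = 1.84 mm/hr.
Over 3.4 h: total = 1.84 × 3.4 = 6.256 ≈ 6 mm.

R ≈ 1.84 mm/hr; total ≈ 6 mm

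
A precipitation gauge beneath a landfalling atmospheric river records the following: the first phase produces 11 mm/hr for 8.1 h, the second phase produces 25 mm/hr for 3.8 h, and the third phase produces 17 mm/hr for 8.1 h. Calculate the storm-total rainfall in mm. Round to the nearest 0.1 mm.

total ≈ 321.8 mm

Total = Σ Rᵢ Δtᵢ = 11 × 8.1 + 25 × 3.8 + 17 × 8.1
      = 89.1 + 95 + 137.7 = 321.8 mm.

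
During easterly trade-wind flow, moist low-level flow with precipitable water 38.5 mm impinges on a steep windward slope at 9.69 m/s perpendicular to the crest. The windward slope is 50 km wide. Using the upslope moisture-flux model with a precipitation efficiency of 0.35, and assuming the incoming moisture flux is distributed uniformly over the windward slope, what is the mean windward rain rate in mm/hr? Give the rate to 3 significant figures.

Incoming column moisture flux per unit ridge length: F = V × PW = 9.69 × 38.5 = 373.065 mm·m/s.
Spread over the 50 km slope with efficiency ε = 0.35: R = ε·F/W = 0.35 × 373.065 / 50000 m = 2.611e-03 mm/s.
R = 2.611e-03 × 3600 = 9.40 mm/hr.

R ≈ 9.40 mm/hr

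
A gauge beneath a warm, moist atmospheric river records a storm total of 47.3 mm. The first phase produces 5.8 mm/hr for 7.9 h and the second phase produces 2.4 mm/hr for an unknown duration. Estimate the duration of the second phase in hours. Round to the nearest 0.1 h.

duration ≈ 0.6 h

Known phases: 5.8 × 7.9 = 45.82 mm.
Remaining depth = 47.3 − 45.82 = 1.48 mm.
Duration = 1.48 / 2.4 = 0.6 h.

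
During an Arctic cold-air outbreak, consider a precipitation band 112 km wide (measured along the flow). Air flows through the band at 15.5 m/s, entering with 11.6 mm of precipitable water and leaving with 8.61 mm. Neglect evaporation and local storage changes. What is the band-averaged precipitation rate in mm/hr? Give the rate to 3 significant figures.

R ≈ 1.49 mm/hr

Column moisture flux per unit crosswind length is F = V × PW.
Inflow: F_in = 15.5 × 11.6 = 179.8 mm·m/s
Outflow: F_out = 15.5 × 8.61 = 133.455 mm·m/s
Steady-state rate R = (F_in − F_out)/L = (179.8 − 133.455) / 112000 m = 4.138e-04 mm/s.
R = 4.138e-04 × 3600 = 1.49 mm/hr.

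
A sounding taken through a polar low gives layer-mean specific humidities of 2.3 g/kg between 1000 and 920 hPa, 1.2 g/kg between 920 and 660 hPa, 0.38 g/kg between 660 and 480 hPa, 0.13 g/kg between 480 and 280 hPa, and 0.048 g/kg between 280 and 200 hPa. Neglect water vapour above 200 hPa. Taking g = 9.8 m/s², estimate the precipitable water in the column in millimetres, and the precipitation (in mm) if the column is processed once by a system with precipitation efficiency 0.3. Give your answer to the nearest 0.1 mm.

PW ≈ 6.1 mm; precipitation ≈ 1.8 mm

Precipitable water is the column-integrated vapour mass per unit area: PW = (1/g) Σ q̄ Δp, with q in kg/kg and Δp in Pa (1 kg/m² of water = 1 mm).
Layer 1000–920 hPa: Δp = 80 hPa = 8000 Pa, q̄ = 0.0023 kg/kg → 0.0023 × 8000 / 9.8 = 1.88 mm
Layer 920–660 hPa: Δp = 260 hPa = 26000 Pa, q̄ = 0.0012 kg/kg → 0.0012 × 26000 / 9.8 = 3.18 mm
Layer 660–480 hPa: Δp = 180 hPa = 18000 Pa, q̄ = 0.00038 kg/kg → 0.00038 × 18000 / 9.8 = 0.70 mm
Layer 480–280 hPa: Δp = 200 hPa = 20000 Pa, q̄ = 0.00013 kg/kg → 0.00013 × 20000 / 9.8 = 0.27 mm
Layer 280–200 hPa: Δp = 80 hPa = 8000 Pa, q̄ = 4.8e-05 kg/kg → 4.8e-05 × 8000 / 9.8 = 0.04 mm
PW = 1.88 + 3.18 + 0.70 + 0.27 + 0.04 = 6.07 ≈ 6.1 mm.
Precipitation = ε × PW = 0.3 × 6.1 = 1.8 mm.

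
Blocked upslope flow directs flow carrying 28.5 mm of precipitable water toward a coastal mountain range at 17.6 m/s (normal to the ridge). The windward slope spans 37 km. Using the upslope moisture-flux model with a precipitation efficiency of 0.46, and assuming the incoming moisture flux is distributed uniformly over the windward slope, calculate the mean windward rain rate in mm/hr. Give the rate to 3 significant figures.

R ≈ 22.4 mm/hr

Incoming column moisture flux per unit ridge length: F = V × PW = 17.6 × 28.5 = 501.6 mm·m/s.
Spread over the 37 km slope with efficiency ε = 0.46: R = ε·F/W = 0.46 × 501.6 / 37000 m = 6.236e-03 mm/s.
R = 6.236e-03 × 3600 = 22.4 mm/hr.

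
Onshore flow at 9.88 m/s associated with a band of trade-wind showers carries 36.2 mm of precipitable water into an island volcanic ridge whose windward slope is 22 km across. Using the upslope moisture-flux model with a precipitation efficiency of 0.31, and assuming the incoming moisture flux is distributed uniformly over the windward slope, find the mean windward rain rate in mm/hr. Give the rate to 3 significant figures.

Incoming column moisture flux per unit ridge length: F = V × PW = 9.88 × 36.2 = 357.656 mm·m/s.
Spread over the 22 km slope with efficiency ε = 0.31: R = ε·F/W = 0.31 × 357.656 / 22000 m = 5.040e-03 mm/s.
R = 5.040e-03 × 3600 = 18.1 mm/hr.

R ≈ 18.1 mm/hr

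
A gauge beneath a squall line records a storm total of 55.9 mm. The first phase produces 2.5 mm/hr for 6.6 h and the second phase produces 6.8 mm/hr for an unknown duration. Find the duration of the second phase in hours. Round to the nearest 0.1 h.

Known phases: 2.5 × 6.6 = 16.5 mm.
Remaining depth = 55.9 − 16.5 = 39.4 mm.
Duration = 39.4 / 6.8 = 5.8 h.

duration ≈ 5.8 h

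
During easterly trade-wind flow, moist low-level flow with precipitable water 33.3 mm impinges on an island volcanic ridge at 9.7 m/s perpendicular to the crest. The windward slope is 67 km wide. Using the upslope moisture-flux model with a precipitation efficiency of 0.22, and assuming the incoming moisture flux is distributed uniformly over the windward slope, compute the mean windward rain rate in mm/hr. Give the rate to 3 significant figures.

R ≈ 3.82 mm/hr

Incoming column moisture flux per unit ridge length: F = V × PW = 9.7 × 33.3 = 323.01 mm·m/s.
Spread over the 67 km slope with efficiency ε = 0.22: R = ε·F/W = 0.22 × 323.01 / 67000 m = 1.061e-03 mm/s.
R = 1.061e-03 × 3600 = 3.82 mm/hr.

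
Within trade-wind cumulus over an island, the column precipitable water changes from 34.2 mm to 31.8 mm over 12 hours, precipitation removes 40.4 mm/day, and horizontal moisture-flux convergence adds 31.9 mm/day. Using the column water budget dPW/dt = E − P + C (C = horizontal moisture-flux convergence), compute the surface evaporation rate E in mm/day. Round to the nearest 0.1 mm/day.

E ≈ 3.7 mm/day

dPW/dt = (31.8 − 34.2) mm / (12/24 day) = -4.800 mm/day.
E = dPW/dt + P − C = (-4.800) + 40.4 − (31.9) = 3.7 mm/day.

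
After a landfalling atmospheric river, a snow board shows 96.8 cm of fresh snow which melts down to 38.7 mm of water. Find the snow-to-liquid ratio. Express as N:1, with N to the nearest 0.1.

ratio ≈ 25.0

Ratio = snow depth / SWE = 968 mm / 38.7 mm = 25.0, i.e. 25.0:1.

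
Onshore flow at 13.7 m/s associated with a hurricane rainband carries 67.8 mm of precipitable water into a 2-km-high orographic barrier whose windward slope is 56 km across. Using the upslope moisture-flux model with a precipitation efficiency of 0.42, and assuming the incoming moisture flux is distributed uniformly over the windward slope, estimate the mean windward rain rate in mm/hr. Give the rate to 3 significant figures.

R ≈ 25.1 mm/hr

Incoming column moisture flux per unit ridge length: F = V × PW = 13.7 × 67.8 = 928.86 mm·m/s.
Spread over the 56 km slope with efficiency ε = 0.42: R = ε·F/W = 0.42 × 928.86 / 56000 m = 6.966e-03 mm/s.
R = 6.966e-03 × 3600 = 25.1 mm/hr.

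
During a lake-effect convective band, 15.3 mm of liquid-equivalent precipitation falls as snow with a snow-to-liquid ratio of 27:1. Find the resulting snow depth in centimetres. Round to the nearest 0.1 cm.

snow depth ≈ 41.3 cm

Snow depth = liquid × ratio = 15.3 mm × 27 = 413.1 mm = 41.3 cm.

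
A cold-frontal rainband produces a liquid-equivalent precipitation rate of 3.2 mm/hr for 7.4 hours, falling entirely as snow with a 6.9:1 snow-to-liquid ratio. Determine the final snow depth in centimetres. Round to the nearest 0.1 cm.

Liquid-equivalent depth = 3.2 × 7.4 = 23.68 mm.
Snow depth = 23.68 mm × 6.9 = 163.392 mm = 16.3 cm.

snow depth ≈ 16.3 cm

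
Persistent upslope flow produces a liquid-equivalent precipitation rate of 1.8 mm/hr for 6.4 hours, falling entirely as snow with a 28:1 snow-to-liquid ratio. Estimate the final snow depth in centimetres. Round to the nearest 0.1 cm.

Liquid-equivalent depth = 1.8 × 6.4 = 11.52 mm.
Snow depth = 11.52 mm × 28 = 322.56 mm = 32.3 cm.

snow depth ≈ 32.3 cm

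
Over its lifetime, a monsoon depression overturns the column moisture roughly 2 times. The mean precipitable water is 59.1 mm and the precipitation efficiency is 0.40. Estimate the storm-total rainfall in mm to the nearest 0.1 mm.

rainfall ≈ 47.3 mm

Each cycle deposits ε × PW = 0.40 × 59.1 = 23.64 mm.
Over 2 cycles: 2 × 23.64 = 47.3 mm.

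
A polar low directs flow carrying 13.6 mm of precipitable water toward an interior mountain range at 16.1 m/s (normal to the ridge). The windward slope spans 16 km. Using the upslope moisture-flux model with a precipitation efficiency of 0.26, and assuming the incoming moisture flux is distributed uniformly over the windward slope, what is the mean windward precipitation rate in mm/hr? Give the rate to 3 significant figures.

R ≈ 12.8 mm/hr

Incoming column moisture flux per unit ridge length: F = V × PW = 16.1 × 13.6 = 218.96 mm·m/s.
Spread over the 16 km slope with efficiency ε = 0.26: R = ε·F/W = 0.26 × 218.96 / 16000 m = 3.558e-03 mm/s.
R = 3.558e-03 × 3600 = 12.8 mm/hr.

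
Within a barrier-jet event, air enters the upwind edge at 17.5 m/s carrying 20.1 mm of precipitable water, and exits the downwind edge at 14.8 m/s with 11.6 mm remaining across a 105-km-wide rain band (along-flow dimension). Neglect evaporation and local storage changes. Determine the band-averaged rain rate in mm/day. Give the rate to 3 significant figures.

Column moisture flux per unit crosswind length is F = V × PW.
Inflow: F_in = 17.5 × 20.1 = 351.75 mm·m/s
Outflow: F_out = 14.8 × 11.6 = 171.68 mm·m/s
Steady-state rate R = (F_in − F_out)/L = (351.75 − 171.68) / 105000 m = 1.715e-03 mm/s.
R = 1.715e-03 × 3600 × 24 = 148 mm/day.

R ≈ 148 mm/day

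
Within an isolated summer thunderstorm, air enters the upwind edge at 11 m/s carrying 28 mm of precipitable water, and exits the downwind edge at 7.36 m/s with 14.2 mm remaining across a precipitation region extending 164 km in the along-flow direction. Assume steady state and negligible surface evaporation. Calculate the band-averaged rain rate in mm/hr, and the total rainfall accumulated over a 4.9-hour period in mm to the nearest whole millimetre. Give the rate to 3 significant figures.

Column moisture flux per unit crosswind length is F = V × PW.
Inflow: F_in = 11 × 28 = 308 mm·m/s
Outflow: F_out = 7.36 × 14.2 = 104.512 mm·m/s
Steady-state rate R = (F_in − F_out)/L = (308 − 104.512) / 164000 m = 1.241e-03 mm/s.
R = 1.241e-03 × 3600 = 4.47 mm/hr.
Over 4.9 h: total = 4.47 × 4.9 = 21.903 ≈ 22 mm.

R ≈ 4.47 mm/hr; total ≈ 22 mm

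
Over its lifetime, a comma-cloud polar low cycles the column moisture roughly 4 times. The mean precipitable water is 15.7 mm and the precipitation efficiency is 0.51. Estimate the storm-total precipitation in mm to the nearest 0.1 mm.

precipitation ≈ 32.0 mm

Each cycle deposits ε × PW = 0.51 × 15.7 = 8.007 mm.
Over 4 cycles: 4 × 8.007 = 32.0 mm.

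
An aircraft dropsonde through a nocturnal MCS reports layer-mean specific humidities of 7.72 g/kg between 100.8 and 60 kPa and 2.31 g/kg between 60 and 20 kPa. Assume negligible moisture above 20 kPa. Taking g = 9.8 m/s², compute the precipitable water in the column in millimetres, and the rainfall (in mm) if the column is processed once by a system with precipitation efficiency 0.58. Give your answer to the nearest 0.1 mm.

PW ≈ 41.6 mm; rainfall ≈ 24.1 mm

Precipitable water is the column-integrated vapour mass per unit area: PW = (1/g) Σ q̄ Δp, with q in kg/kg and Δp in Pa (1 kg/m² of water = 1 mm).
Layer 100.8–60 kPa: Δp = 408 hPa = 40800 Pa, q̄ = 0.00772 kg/kg → 0.00772 × 40800 / 9.8 = 32.14 mm
Layer 60–20 kPa: Δp = 400 hPa = 40000 Pa, q̄ = 0.00231 kg/kg → 0.00231 × 40000 / 9.8 = 9.43 mm
PW = 32.14 + 9.43 = 41.57 ≈ 41.6 mm.
Rainfall = ε × PW = 0.58 × 41.6 = 24.1 mm.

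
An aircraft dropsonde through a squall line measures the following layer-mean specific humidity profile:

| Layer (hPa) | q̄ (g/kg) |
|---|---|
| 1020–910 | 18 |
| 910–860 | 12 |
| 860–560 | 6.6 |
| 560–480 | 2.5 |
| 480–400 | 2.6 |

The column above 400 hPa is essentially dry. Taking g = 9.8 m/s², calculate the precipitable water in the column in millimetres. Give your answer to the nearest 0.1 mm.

Precipitable water is the column-integrated vapour mass per unit area: PW = (1/g) Σ q̄ Δp, with q in kg/kg and Δp in Pa (1 kg/m² of water = 1 mm).
Layer 1020–910 hPa: Δp = 110 hPa = 11000 Pa, q̄ = 0.018 kg/kg → 0.018 × 11000 / 9.8 = 20.20 mm
Layer 910–860 hPa: Δp = 50 hPa = 5000 Pa, q̄ = 0.012 kg/kg → 0.012 × 5000 / 9.8 = 6.12 mm
Layer 860–560 hPa: Δp = 300 hPa = 30000 Pa, q̄ = 0.0066 kg/kg → 0.0066 × 30000 / 9.8 = 20.20 mm
Layer 560–480 hPa: Δp = 80 hPa = 8000 Pa, q̄ = 0.0025 kg/kg → 0.0025 × 8000 / 9.8 = 2.04 mm
Layer 480–400 hPa: Δp = 80 hPa = 8000 Pa, q̄ = 0.0026 kg/kg → 0.0026 × 8000 / 9.8 = 2.12 mm
PW = 20.20 + 6.12 + 20.20 + 2.04 + 2.12 = 50.68 ≈ 50.7 mm.

PW ≈ 50.7 mm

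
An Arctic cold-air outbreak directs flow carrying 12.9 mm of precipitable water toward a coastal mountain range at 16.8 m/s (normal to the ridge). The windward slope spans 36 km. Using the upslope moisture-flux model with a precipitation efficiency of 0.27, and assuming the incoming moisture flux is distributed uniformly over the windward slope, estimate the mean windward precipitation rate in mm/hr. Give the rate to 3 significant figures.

R ≈ 5.85 mm/hr

Incoming column moisture flux per unit ridge length: F = V × PW = 16.8 × 12.9 = 216.72 mm·m/s.
Spread over the 36 km slope with efficiency ε = 0.27: R = ε·F/W = 0.27 × 216.72 / 36000 m = 1.625e-03 mm/s.
R = 1.625e-03 × 3600 = 5.85 mm/hr.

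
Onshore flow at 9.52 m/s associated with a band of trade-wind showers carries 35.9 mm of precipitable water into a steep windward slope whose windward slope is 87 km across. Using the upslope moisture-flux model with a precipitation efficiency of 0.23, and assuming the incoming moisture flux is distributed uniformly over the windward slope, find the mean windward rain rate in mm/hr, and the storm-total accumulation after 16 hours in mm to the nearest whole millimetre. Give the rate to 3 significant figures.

Incoming column moisture flux per unit ridge length: F = V × PW = 9.52 × 35.9 = 341.768 mm·m/s.
Spread over the 87 km slope with efficiency ε = 0.23: R = ε·F/W = 0.23 × 341.768 / 87000 m = 9.035e-04 mm/s.
R = 9.035e-04 × 3600 = 3.25 mm/hr.
Over 16 h: total = 3.25 × 16 = 52 mm.

R ≈ 3.25 mm/hr; total ≈ 52 mm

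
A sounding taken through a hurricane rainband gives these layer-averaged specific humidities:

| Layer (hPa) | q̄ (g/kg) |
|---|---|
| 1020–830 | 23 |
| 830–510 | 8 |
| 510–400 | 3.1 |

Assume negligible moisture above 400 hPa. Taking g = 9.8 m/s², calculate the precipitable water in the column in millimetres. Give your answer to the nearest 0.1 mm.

PW ≈ 74.2 mm

Precipitable water is the column-integrated vapour mass per unit area: PW = (1/g) Σ q̄ Δp, with q in kg/kg and Δp in Pa (1 kg/m² of water = 1 mm).
Layer 1020–830 hPa: Δp = 190 hPa = 19000 Pa, q̄ = 0.023 kg/kg → 0.023 × 19000 / 9.8 = 44.59 mm
Layer 830–510 hPa: Δp = 320 hPa = 32000 Pa, q̄ = 0.008 kg/kg → 0.008 × 32000 / 9.8 = 26.12 mm
Layer 510–400 hPa: Δp = 110 hPa = 11000 Pa, q̄ = 0.0031 kg/kg → 0.0031 × 11000 / 9.8 = 3.48 mm
PW = 44.59 + 26.12 + 3.48 = 74.19 ≈ 74.2 mm.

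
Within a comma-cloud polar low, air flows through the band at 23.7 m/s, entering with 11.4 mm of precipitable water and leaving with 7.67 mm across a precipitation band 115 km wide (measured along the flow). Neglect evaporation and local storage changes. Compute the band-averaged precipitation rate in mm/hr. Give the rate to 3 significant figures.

Column moisture flux per unit crosswind length is F = V × PW.
Inflow: F_in = 23.7 × 11.4 = 270.18 mm·m/s
Outflow: F_out = 23.7 × 7.67 = 181.779 mm·m/s
Steady-state rate R = (F_in − F_out)/L = (270.18 − 181.779) / 115000 m = 7.687e-04 mm/s.
R = 7.687e-04 × 3600 = 2.77 mm/hr.

R ≈ 2.77 mm/hr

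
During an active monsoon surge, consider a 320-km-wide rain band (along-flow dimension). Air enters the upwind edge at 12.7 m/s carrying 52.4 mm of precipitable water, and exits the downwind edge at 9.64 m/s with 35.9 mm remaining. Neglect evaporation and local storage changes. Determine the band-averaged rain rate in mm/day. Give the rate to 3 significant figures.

R ≈ 86.2 mm/day

Column moisture flux per unit crosswind length is F = V × PW.
Inflow: F_in = 12.7 × 52.4 = 665.48 mm·m/s
Outflow: F_out = 9.64 × 35.9 = 346.076 mm·m/s
Steady-state rate R = (F_in − F_out)/L = (665.48 − 346.076) / 320000 m = 9.981e-04 mm/s.
R = 9.981e-04 × 3600 × 24 = 86.2 mm/day.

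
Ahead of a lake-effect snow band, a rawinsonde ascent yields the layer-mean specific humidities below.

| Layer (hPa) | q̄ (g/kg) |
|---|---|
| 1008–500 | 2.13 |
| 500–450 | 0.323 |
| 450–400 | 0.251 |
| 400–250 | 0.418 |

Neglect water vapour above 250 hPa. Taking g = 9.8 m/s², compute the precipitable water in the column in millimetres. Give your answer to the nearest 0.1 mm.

Precipitable water is the column-integrated vapour mass per unit area: PW = (1/g) Σ q̄ Δp, with q in kg/kg and Δp in Pa (1 kg/m² of water = 1 mm).
Layer 1008–500 hPa: Δp = 508 hPa = 50800 Pa, q̄ = 0.00213 kg/kg → 0.00213 × 50800 / 9.8 = 11.04 mm
Layer 500–450 hPa: Δp = 50 hPa = 5000 Pa, q̄ = 0.000323 kg/kg → 0.000323 × 5000 / 9.8 = 0.16 mm
Layer 450–400 hPa: Δp = 50 hPa = 5000 Pa, q̄ = 0.000251 kg/kg → 0.000251 × 5000 / 9.8 = 0.13 mm
Layer 400–250 hPa: Δp = 150 hPa = 15000 Pa, q̄ = 0.000418 kg/kg → 0.000418 × 15000 / 9.8 = 0.64 mm
PW = 11.04 + 0.16 + 0.13 + 0.64 = 11.97 ≈ 12.0 mm.

PW ≈ 12.0 mm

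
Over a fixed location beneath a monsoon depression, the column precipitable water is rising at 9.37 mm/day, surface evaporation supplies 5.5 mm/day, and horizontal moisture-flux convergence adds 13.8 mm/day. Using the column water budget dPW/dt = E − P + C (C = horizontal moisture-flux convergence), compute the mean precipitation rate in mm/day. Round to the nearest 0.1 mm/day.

dPW/dt = +9.37 mm/day.
P = E + C − dPW/dt = 5.5 + (13.8) − (+9.37) = 9.9 mm/day.

P ≈ 9.9 mm/day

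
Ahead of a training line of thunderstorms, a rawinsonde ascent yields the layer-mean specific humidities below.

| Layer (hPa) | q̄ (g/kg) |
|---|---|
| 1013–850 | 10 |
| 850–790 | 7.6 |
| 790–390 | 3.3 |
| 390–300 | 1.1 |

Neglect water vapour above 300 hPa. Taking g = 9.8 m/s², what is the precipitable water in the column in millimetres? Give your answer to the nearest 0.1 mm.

Precipitable water is the column-integrated vapour mass per unit area: PW = (1/g) Σ q̄ Δp, with q in kg/kg and Δp in Pa (1 kg/m² of water = 1 mm).
Layer 1013–850 hPa: Δp = 163 hPa = 16300 Pa, q̄ = 0.01 kg/kg → 0.01 × 16300 / 9.8 = 16.63 mm
Layer 850–790 hPa: Δp = 60 hPa = 6000 Pa, q̄ = 0.0076 kg/kg → 0.0076 × 6000 / 9.8 = 4.65 mm
Layer 790–390 hPa: Δp = 400 hPa = 40000 Pa, q̄ = 0.0033 kg/kg → 0.0033 × 40000 / 9.8 = 13.47 mm
Layer 390–300 hPa: Δp = 90 hPa = 9000 Pa, q̄ = 0.0011 kg/kg → 0.0011 × 9000 / 9.8 = 1.01 mm
PW = 16.63 + 4.65 + 13.47 + 1.01 = 35.76 ≈ 35.8 mm.

PW ≈ 35.8 mm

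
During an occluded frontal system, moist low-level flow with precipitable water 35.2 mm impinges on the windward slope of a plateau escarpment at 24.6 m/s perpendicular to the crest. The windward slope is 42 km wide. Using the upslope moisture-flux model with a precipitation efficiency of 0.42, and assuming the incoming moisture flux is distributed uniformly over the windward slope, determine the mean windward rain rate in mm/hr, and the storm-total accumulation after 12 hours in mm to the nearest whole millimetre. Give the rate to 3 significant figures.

R ≈ 31.2 mm/hr; total ≈ 374 mm

Incoming column moisture flux per unit ridge length: F = V × PW = 24.6 × 35.2 = 865.92 mm·m/s.
Spread over the 42 km slope with efficiency ε = 0.42: R = ε·F/W = 0.42 × 865.92 / 42000 m = 8.659e-03 mm/s.
R = 8.659e-03 × 3600 = 31.2 mm/hr.
Over 12 h: total = 31.2 × 12 = 374.4 ≈ 374 mm.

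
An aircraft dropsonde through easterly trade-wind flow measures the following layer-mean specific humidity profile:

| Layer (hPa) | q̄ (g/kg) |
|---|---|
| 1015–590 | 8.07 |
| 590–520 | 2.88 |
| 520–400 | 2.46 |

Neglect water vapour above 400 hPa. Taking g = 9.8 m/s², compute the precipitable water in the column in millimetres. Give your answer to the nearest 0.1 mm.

Precipitable water is the column-integrated vapour mass per unit area: PW = (1/g) Σ q̄ Δp, with q in kg/kg and Δp in Pa (1 kg/m² of water = 1 mm).
Layer 1015–590 hPa: Δp = 425 hPa = 42500 Pa, q̄ = 0.00807 kg/kg → 0.00807 × 42500 / 9.8 = 35.00 mm
Layer 590–520 hPa: Δp = 70 hPa = 7000 Pa, q̄ = 0.00288 kg/kg → 0.00288 × 7000 / 9.8 = 2.06 mm
Layer 520–400 hPa: Δp = 120 hPa = 12000 Pa, q̄ = 0.00246 kg/kg → 0.00246 × 12000 / 9.8 = 3.01 mm
PW = 35.00 + 2.06 + 3.01 = 40.07 ≈ 40.1 mm.

PW ≈ 40.1 mm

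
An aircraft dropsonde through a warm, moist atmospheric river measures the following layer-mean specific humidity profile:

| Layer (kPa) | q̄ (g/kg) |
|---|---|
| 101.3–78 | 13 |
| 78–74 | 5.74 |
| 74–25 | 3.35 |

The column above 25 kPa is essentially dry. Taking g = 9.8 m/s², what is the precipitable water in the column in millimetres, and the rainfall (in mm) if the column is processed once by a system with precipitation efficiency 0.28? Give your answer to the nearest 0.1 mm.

Precipitable water is the column-integrated vapour mass per unit area: PW = (1/g) Σ q̄ Δp, with q in kg/kg and Δp in Pa (1 kg/m² of water = 1 mm).
Layer 101.3–78 kPa: Δp = 233 hPa = 23300 Pa, q̄ = 0.013 kg/kg → 0.013 × 23300 / 9.8 = 30.91 mm
Layer 78–74 kPa: Δp = 40 hPa = 4000 Pa, q̄ = 0.00574 kg/kg → 0.00574 × 4000 / 9.8 = 2.34 mm
Layer 74–25 kPa: Δp = 490 hPa = 49000 Pa, q̄ = 0.00335 kg/kg → 0.00335 × 49000 / 9.8 = 16.75 mm
PW = 30.91 + 2.34 + 16.75 = 50.00 ≈ 50.0 mm.
Rainfall = ε × PW = 0.28 × 50.0 = 14.0 mm.

PW ≈ 50.0 mm; rainfall ≈ 14.0 mm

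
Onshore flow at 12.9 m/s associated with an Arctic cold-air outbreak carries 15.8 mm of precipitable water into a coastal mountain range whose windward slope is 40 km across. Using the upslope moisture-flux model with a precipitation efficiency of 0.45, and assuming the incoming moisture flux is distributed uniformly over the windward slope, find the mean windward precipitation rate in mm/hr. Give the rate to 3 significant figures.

R ≈ 8.25 mm/hr

Incoming column moisture flux per unit ridge length: F = V × PW = 12.9 × 15.8 = 203.82 mm·m/s.
Spread over the 40 km slope with efficiency ε = 0.45: R = ε·F/W = 0.45 × 203.82 / 40000 m = 2.293e-03 mm/s.
R = 2.293e-03 × 3600 = 8.25 mm/hr.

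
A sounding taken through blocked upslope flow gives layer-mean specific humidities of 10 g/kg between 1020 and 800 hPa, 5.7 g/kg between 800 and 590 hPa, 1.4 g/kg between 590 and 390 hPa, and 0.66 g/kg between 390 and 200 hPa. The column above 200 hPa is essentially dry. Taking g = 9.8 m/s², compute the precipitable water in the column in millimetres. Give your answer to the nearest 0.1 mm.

Precipitable water is the column-integrated vapour mass per unit area: PW = (1/g) Σ q̄ Δp, with q in kg/kg and Δp in Pa (1 kg/m² of water = 1 mm).
Layer 1020–800 hPa: Δp = 220 hPa = 22000 Pa, q̄ = 0.01 kg/kg → 0.01 × 22000 / 9.8 = 22.45 mm
Layer 800–590 hPa: Δp = 210 hPa = 21000 Pa, q̄ = 0.0057 kg/kg → 0.0057 × 21000 / 9.8 = 12.21 mm
Layer 590–390 hPa: Δp = 200 hPa = 20000 Pa, q̄ = 0.0014 kg/kg → 0.0014 × 20000 / 9.8 = 2.86 mm
Layer 390–200 hPa: Δp = 190 hPa = 19000 Pa, q̄ = 0.00066 kg/kg → 0.00066 × 19000 / 9.8 = 1.28 mm
PW = 22.45 + 12.21 + 2.86 + 1.28 = 38.80 ≈ 38.8 mm.

PW ≈ 38.8 mm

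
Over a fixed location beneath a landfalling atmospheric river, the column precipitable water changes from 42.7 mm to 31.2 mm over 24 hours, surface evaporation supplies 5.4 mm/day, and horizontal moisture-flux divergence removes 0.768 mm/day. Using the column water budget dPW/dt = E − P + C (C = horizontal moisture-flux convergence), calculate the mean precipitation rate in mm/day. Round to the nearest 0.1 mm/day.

P ≈ 16.1 mm/day

dPW/dt = (31.2 − 42.7) mm / (24/24 day) = -11.500 mm/day.
P = E + C − dPW/dt = 5.4 + (-0.768) − (-11.500) = 16.1 mm/day.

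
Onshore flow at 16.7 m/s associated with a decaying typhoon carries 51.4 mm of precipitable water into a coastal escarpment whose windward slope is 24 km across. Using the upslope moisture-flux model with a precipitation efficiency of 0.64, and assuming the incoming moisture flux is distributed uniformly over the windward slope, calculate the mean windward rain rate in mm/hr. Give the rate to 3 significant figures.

R ≈ 82.4 mm/hr

Incoming column moisture flux per unit ridge length: F = V × PW = 16.7 × 51.4 = 858.38 mm·m/s.
Spread over the 24 km slope with efficiency ε = 0.64: R = ε·F/W = 0.64 × 858.38 / 24000 m = 2.289e-02 mm/s.
R = 2.289e-02 × 3600 = 82.4 mm/hr.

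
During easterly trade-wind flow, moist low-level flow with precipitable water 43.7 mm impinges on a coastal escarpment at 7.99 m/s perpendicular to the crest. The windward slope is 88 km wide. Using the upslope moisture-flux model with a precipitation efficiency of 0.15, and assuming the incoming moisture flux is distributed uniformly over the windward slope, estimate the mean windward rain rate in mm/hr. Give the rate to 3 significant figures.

R ≈ 2.14 mm/hr

Incoming column moisture flux per unit ridge length: F = V × PW = 7.99 × 43.7 = 349.163 mm·m/s.
Spread over the 88 km slope with efficiency ε = 0.15: R = ε·F/W = 0.15 × 349.163 / 88000 m = 5.952e-04 mm/s.
R = 5.952e-04 × 3600 = 2.14 mm/hr.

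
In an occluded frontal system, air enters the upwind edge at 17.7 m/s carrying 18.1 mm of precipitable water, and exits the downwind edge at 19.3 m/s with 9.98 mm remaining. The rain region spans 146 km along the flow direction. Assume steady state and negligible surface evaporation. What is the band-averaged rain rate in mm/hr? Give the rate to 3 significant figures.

R ≈ 3.15 mm/hr

Column moisture flux per unit crosswind length is F = V × PW.
Inflow: F_in = 17.7 × 18.1 = 320.37 mm·m/s
Outflow: F_out = 19.3 × 9.98 = 192.614 mm·m/s
Steady-state rate R = (F_in − F_out)/L = (320.37 − 192.614) / 146000 m = 8.750e-04 mm/s.
R = 8.750e-04 × 3600 = 3.15 mm/hr.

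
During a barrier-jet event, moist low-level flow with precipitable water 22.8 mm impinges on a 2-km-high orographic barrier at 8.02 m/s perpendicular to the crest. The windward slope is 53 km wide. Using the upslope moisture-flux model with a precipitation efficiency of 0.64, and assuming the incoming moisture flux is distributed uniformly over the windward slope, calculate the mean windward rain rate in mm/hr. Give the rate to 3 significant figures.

Incoming column moisture flux per unit ridge length: F = V × PW = 8.02 × 22.8 = 182.856 mm·m/s.
Spread over the 53 km slope with efficiency ε = 0.64: R = ε·F/W = 0.64 × 182.856 / 53000 m = 2.208e-03 mm/s.
R = 2.208e-03 × 3600 = 7.95 mm/hr.

R ≈ 7.95 mm/hr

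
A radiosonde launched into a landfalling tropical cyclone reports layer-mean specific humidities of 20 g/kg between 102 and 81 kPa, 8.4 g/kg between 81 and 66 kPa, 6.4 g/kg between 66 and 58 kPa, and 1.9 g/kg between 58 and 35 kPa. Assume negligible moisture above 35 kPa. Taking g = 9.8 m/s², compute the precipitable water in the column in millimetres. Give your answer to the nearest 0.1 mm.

Precipitable water is the column-integrated vapour mass per unit area: PW = (1/g) Σ q̄ Δp, with q in kg/kg and Δp in Pa (1 kg/m² of water = 1 mm).
Layer 102–81 kPa: Δp = 210 hPa = 21000 Pa, q̄ = 0.02 kg/kg → 0.02 × 21000 / 9.8 = 42.86 mm
Layer 81–66 kPa: Δp = 150 hPa = 15000 Pa, q̄ = 0.0084 kg/kg → 0.0084 × 15000 / 9.8 = 12.86 mm
Layer 66–58 kPa: Δp = 80 hPa = 8000 Pa, q̄ = 0.0064 kg/kg → 0.0064 × 8000 / 9.8 = 5.22 mm
Layer 58–35 kPa: Δp = 230 hPa = 23000 Pa, q̄ = 0.0019 kg/kg → 0.0019 × 23000 / 9.8 = 4.46 mm
PW = 42.86 + 12.86 + 5.22 + 4.46 = 65.40 ≈ 65.4 mm.

PW ≈ 65.4 mm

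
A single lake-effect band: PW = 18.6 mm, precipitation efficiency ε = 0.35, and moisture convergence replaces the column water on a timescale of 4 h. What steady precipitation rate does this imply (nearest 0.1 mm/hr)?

R ≈ 1.6 mm/hr

Each overturning extracts ε × PW = 0.35 × 18.6 = 6.51 mm.
Rate = ε·PW / τ = 6.51 / 4 h = 1.6 mm/hr.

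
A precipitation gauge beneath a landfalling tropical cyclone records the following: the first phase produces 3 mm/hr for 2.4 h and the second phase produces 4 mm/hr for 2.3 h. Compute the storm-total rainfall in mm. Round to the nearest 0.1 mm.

Total = Σ Rᵢ Δtᵢ = 3 × 2.4 + 4 × 2.3
      = 7.2 + 9.2 = 16.4 mm.

total ≈ 16.4 mm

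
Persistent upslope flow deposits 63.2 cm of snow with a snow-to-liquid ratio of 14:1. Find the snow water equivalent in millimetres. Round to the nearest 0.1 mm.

SWE = snow depth / ratio = 63.2 cm / 14 = 4.514 cm = 45.1 mm.

SWE ≈ 45.1 mm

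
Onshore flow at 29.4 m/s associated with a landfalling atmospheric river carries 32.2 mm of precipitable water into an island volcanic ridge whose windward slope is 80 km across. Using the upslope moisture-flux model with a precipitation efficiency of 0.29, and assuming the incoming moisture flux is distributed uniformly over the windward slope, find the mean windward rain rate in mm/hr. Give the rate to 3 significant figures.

Incoming column moisture flux per unit ridge length: F = V × PW = 29.4 × 32.2 = 946.68 mm·m/s.
Spread over the 80 km slope with efficiency ε = 0.29: R = ε·F/W = 0.29 × 946.68 / 80000 m = 3.432e-03 mm/s.
R = 3.432e-03 × 3600 = 12.4 mm/hr.

R ≈ 12.4 mm/hr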